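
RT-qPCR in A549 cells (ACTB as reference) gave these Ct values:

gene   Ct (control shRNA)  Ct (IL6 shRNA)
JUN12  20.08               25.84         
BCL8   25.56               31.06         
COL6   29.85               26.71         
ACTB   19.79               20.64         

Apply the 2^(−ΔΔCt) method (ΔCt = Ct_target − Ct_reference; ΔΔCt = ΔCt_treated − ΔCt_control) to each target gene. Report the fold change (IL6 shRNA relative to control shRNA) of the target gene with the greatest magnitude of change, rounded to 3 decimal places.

0.033

JUN12: ΔΔCt = (25.84−20.64) − (20.08−19.79) = 5.20 − 0.29 = 4.91; fold change = 2^-4.91 = 0.033
BCL8: ΔΔCt = (31.06−20.64) − (25.56−19.79) = 10.42 − 5.77 = 4.65; fold change = 2^-4.65 = 0.040
COL6: ΔΔCt = (26.71−20.64) − (29.85−19.79) = 6.07 − 10.06 = -3.99; fold change = 2^3.99 = 15.889
JUN12 has the largest |ΔΔCt| = 4.91.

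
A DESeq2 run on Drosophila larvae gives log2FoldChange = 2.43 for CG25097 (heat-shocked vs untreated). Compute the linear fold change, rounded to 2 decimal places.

Fold change = 2^(2.43) = 5.389

5.39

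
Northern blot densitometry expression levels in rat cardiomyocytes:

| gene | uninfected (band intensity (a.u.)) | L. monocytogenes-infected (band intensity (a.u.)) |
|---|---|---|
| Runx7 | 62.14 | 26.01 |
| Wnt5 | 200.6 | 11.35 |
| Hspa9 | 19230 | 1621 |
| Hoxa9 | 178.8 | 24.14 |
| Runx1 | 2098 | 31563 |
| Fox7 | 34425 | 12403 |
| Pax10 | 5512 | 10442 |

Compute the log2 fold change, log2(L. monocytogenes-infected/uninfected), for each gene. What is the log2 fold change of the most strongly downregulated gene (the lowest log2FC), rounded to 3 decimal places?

log2(26.01/62.14) = -1.256  (Runx7)
log2(11.35/200.6) = -4.144  (Wnt5)
log2(1621/19230) = -3.568  (Hspa9)
log2(24.14/178.8) = -2.889  (Hoxa9)
log2(31563/2098) = 3.911  (Runx1)
log2(12403/34425) = -1.473  (Fox7)
log2(10442/5512) = 0.922  (Pax10)
Wnt5 is most strongly downregulated.

-4.144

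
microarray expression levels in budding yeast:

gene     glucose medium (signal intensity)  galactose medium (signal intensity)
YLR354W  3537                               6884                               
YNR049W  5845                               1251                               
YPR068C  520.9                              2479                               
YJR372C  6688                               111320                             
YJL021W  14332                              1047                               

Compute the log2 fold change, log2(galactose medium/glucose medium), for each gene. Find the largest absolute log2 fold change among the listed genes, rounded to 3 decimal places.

log2(6884/3537) = 0.961  (YLR354W)
log2(1251/5845) = -2.224  (YNR049W)
log2(2479/520.9) = 2.251  (YPR068C)
log2(111320/6688) = 4.057  (YJR372C)
log2(1047/14332) = -3.775  (YJL021W)
The largest magnitude belongs to YJR372C.

4.057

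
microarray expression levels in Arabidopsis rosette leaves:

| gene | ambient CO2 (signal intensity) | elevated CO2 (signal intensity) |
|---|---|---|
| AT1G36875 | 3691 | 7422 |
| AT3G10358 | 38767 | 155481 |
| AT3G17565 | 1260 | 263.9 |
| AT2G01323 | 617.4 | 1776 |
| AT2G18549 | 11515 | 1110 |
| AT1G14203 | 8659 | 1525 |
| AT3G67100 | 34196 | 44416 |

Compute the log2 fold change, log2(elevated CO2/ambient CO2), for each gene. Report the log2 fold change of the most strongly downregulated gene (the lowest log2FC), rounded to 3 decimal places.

log2(7422/3691) = 1.008  (AT1G36875)
log2(155481/38767) = 2.004  (AT3G10358)
log2(263.9/1260) = -2.255  (AT3G17565)
log2(1776/617.4) = 1.524  (AT2G01323)
log2(1110/11515) = -3.375  (AT2G18549)
log2(1525/8659) = -2.505  (AT1G14203)
log2(44416/34196) = 0.377  (AT3G67100)
AT2G18549 is most strongly downregulated.

-3.375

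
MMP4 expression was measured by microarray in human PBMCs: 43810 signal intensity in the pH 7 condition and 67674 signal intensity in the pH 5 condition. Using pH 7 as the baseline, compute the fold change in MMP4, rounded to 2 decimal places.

Fold change = 67674 / 43810 = 1.545
MMP4 is upregulated.

1.54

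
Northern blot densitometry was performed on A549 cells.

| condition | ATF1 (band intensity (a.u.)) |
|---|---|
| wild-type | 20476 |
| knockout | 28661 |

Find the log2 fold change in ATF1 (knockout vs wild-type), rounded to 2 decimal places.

0.49

Fold change = 28661 / 20476 = 1.3997
log2(1.3997) = 0.485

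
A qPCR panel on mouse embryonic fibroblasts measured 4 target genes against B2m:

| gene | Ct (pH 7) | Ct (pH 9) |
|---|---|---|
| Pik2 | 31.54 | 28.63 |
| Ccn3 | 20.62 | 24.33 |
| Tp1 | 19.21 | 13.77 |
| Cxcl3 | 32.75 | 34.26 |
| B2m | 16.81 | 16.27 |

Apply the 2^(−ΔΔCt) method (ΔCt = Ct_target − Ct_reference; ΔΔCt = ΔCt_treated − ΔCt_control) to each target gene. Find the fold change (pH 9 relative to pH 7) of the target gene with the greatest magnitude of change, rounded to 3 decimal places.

29.857

Pik2: ΔΔCt = (28.63−16.27) − (31.54−16.81) = 12.36 − 14.73 = -2.37; fold change = 2^2.37 = 5.169
Ccn3: ΔΔCt = (24.33−16.27) − (20.62−16.81) = 8.06 − 3.81 = 4.25; fold change = 2^-4.25 = 0.053
Tp1: ΔΔCt = (13.77−16.27) − (19.21−16.81) = -2.50 − 2.40 = -4.90; fold change = 2^4.90 = 29.857
Cxcl3: ΔΔCt = (34.26−16.27) − (32.75−16.81) = 17.99 − 15.94 = 2.05; fold change = 2^-2.05 = 0.241
Tp1 has the largest |ΔΔCt| = 4.90.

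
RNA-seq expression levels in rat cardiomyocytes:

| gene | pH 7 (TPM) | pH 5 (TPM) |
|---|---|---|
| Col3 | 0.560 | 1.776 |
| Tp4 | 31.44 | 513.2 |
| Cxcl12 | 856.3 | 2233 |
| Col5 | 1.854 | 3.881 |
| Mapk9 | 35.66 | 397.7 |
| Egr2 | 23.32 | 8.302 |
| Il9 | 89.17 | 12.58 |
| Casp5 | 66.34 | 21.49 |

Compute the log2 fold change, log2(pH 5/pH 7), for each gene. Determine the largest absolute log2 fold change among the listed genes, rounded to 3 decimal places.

log2(1.776/0.560) = 1.665  (Col3)
log2(513.2/31.44) = 4.029  (Tp4)
log2(2233/856.3) = 1.383  (Cxcl12)
log2(3.881/1.854) = 1.066  (Col5)
log2(397.7/35.66) = 3.479  (Mapk9)
log2(8.302/23.32) = -1.490  (Egr2)
log2(12.58/89.17) = -2.825  (Il9)
log2(21.49/66.34) = -1.626  (Casp5)
The largest magnitude belongs to Tp4.

4.029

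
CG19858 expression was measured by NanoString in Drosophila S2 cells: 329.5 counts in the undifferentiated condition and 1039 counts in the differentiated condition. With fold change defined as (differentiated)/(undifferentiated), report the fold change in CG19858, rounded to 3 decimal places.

3.153

Fold change = 1039 / 329.5 = 3.1533
CG19858 is upregulated.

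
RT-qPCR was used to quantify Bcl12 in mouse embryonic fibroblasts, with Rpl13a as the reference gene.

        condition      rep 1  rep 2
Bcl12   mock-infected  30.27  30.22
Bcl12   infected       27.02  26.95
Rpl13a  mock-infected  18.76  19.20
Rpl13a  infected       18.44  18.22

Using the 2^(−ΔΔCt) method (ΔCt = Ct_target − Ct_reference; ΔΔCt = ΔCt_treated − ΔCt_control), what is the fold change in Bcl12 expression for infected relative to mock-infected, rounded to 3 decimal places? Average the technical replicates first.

6.105

Mean Ct: Bcl12 mock-infected 30.245; Bcl12 infected 26.985; Rpl13a mock-infected 18.980; Rpl13a infected 18.330
ΔCt(mock-infected) = 30.245 − 18.980 = 11.265
ΔCt(infected) = 26.985 − 18.330 = 8.655
ΔΔCt = 8.655 − 11.265 = -2.610
Fold change = 2^(−(-2.610)) = 2^2.610 = 6.1050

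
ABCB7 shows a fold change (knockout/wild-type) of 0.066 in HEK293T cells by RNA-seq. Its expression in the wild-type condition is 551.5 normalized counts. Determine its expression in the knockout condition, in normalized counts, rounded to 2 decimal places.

36.40

knockout expression = 551.5 × 0.066 = 36.40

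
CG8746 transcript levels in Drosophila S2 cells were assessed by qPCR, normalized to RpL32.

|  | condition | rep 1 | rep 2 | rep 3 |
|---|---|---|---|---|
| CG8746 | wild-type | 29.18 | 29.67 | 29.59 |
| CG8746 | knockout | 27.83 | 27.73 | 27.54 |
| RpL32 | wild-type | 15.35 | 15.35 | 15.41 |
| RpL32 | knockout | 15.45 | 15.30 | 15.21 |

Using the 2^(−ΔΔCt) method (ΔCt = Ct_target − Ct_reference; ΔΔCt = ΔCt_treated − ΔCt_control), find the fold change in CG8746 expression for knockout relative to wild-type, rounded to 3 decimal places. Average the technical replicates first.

Mean Ct: CG8746 wild-type 29.480; CG8746 knockout 27.700; RpL32 wild-type 15.370; RpL32 knockout 15.320
ΔCt(wild-type) = 29.480 − 15.370 = 14.110
ΔCt(knockout) = 27.700 − 15.320 = 12.380
ΔΔCt = 12.380 − 14.110 = -1.730
Fold change = 2^(−(-1.730)) = 2^1.730 = 3.3173

3.317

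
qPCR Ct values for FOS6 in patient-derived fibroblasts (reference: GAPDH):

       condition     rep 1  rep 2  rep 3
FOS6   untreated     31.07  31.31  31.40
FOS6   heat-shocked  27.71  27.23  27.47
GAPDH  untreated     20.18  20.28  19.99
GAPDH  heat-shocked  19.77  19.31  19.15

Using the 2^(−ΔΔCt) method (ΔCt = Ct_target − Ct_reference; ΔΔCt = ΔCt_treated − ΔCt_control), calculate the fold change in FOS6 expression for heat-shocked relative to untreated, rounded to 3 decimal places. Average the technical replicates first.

Mean Ct: FOS6 untreated 31.260; FOS6 heat-shocked 27.470; GAPDH untreated 20.150; GAPDH heat-shocked 19.410
ΔCt(untreated) = 31.260 − 20.150 = 11.110
ΔCt(heat-shocked) = 27.470 − 19.410 = 8.060
ΔΔCt = 8.060 − 11.110 = -3.050
Fold change = 2^(−(-3.050)) = 2^3.050 = 8.2821

8.282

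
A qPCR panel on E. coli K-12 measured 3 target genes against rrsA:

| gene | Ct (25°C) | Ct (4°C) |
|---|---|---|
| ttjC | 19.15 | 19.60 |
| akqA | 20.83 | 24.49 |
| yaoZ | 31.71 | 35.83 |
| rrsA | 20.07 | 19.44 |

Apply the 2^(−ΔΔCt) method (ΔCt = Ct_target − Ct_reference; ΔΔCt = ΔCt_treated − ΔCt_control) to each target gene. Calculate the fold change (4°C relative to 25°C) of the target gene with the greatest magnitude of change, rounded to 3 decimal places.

ttjC: ΔΔCt = (19.60−19.44) − (19.15−20.07) = 0.16 − (-0.92) = 1.08; fold change = 2^-1.08 = 0.473
akqA: ΔΔCt = (24.49−19.44) − (20.83−20.07) = 5.05 − 0.76 = 4.29; fold change = 2^-4.29 = 0.051
yaoZ: ΔΔCt = (35.83−19.44) − (31.71−20.07) = 16.39 − 11.64 = 4.75; fold change = 2^-4.75 = 0.037
yaoZ has the largest |ΔΔCt| = 4.75.

0.037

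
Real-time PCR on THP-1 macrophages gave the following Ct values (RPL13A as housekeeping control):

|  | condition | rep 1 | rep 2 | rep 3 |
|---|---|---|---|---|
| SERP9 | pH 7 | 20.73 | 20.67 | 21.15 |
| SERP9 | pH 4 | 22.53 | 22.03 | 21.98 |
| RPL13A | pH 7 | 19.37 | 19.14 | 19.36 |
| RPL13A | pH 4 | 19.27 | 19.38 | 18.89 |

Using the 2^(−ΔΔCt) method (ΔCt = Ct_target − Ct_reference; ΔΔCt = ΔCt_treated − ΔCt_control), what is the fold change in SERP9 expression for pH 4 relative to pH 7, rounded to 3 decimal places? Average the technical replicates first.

0.369

Mean Ct: SERP9 pH 7 20.850; SERP9 pH 4 22.180; RPL13A pH 7 19.290; RPL13A pH 4 19.180
ΔCt(pH 7) = 20.850 − 19.290 = 1.560
ΔCt(pH 4) = 22.180 − 19.180 = 3.000
ΔΔCt = 3.000 − 1.560 = 1.440
Fold change = 2^(−1.440) = 0.3686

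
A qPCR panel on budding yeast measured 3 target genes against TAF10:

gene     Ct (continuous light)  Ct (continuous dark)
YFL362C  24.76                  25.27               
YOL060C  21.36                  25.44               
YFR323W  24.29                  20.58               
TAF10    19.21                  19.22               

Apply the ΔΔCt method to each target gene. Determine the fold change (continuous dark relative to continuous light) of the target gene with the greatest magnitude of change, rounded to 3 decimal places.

YFL362C: ΔΔCt = (25.27−19.22) − (24.76−19.21) = 6.05 − 5.55 = 0.50; fold change = 2^-0.50 = 0.707
YOL060C: ΔΔCt = (25.44−19.22) − (21.36−19.21) = 6.22 − 2.15 = 4.07; fold change = 2^-4.07 = 0.060
YFR323W: ΔΔCt = (20.58−19.22) − (24.29−19.21) = 1.36 − 5.08 = -3.72; fold change = 2^3.72 = 13.177
YOL060C has the largest |ΔΔCt| = 4.07.

0.060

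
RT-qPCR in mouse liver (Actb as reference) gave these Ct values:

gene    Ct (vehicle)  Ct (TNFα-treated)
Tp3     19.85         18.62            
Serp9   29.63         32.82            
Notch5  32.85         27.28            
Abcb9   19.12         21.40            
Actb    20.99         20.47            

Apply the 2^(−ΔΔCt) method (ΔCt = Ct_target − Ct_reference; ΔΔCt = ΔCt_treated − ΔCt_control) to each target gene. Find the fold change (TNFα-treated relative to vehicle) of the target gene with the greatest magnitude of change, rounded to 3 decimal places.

33.128

Tp3: ΔΔCt = (18.62−20.47) − (19.85−20.99) = -1.85 − (-1.14) = -0.71; fold change = 2^0.71 = 1.636
Serp9: ΔΔCt = (32.82−20.47) − (29.63−20.99) = 12.35 − 8.64 = 3.71; fold change = 2^-3.71 = 0.076
Notch5: ΔΔCt = (27.28−20.47) − (32.85−20.99) = 6.81 − 11.86 = -5.05; fold change = 2^5.05 = 33.128
Abcb9: ΔΔCt = (21.40−20.47) − (19.12−20.99) = 0.93 − (-1.87) = 2.80; fold change = 2^-2.80 = 0.144
Notch5 has the largest |ΔΔCt| = 5.05.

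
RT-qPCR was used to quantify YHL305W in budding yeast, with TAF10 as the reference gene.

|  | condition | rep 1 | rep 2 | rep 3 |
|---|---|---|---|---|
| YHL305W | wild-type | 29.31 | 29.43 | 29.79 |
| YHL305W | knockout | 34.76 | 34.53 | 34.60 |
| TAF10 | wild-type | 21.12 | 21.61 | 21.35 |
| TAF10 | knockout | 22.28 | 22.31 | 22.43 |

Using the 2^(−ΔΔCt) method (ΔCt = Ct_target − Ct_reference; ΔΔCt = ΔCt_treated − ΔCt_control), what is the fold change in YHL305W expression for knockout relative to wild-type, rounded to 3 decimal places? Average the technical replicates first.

0.057

Mean Ct: YHL305W wild-type 29.510; YHL305W knockout 34.630; TAF10 wild-type 21.360; TAF10 knockout 22.340
ΔCt(wild-type) = 29.510 − 21.360 = 8.150
ΔCt(knockout) = 34.630 − 22.340 = 12.290
ΔΔCt = 12.290 − 8.150 = 4.140
Fold change = 2^(−4.140) = 0.0567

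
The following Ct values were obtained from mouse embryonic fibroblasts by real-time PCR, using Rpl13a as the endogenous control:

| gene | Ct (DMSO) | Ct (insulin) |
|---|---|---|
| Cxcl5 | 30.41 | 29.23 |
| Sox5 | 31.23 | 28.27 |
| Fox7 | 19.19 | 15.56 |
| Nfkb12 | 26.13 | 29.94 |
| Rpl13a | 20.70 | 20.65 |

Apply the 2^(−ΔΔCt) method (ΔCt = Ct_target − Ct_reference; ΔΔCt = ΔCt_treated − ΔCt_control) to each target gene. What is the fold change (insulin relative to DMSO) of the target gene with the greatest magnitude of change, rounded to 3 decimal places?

Cxcl5: ΔΔCt = (29.23−20.65) − (30.41−20.70) = 8.58 − 9.71 = -1.13; fold change = 2^1.13 = 2.189
Sox5: ΔΔCt = (28.27−20.65) − (31.23−20.70) = 7.62 − 10.53 = -2.91; fold change = 2^2.91 = 7.516
Fox7: ΔΔCt = (15.56−20.65) − (19.19−20.70) = -5.09 − (-1.51) = -3.58; fold change = 2^3.58 = 11.959
Nfkb12: ΔΔCt = (29.94−20.65) − (26.13−20.70) = 9.29 − 5.43 = 3.86; fold change = 2^-3.86 = 0.069
Nfkb12 has the largest |ΔΔCt| = 3.86.

0.069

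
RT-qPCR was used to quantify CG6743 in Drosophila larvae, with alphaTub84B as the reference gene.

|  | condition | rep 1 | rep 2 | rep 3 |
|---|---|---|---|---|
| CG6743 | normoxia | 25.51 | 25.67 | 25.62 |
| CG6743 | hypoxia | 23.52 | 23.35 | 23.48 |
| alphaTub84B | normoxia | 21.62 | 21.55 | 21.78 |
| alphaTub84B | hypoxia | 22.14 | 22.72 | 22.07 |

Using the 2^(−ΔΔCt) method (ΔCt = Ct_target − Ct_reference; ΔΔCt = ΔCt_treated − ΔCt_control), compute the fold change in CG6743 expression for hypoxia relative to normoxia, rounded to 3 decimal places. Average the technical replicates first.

Mean Ct: CG6743 normoxia 25.600; CG6743 hypoxia 23.450; alphaTub84B normoxia 21.650; alphaTub84B hypoxia 22.310
ΔCt(normoxia) = 25.600 − 21.650 = 3.950
ΔCt(hypoxia) = 23.450 − 22.310 = 1.140
ΔΔCt = 1.140 − 3.950 = -2.810
Fold change = 2^(−(-2.810)) = 2^2.810 = 7.0128

7.013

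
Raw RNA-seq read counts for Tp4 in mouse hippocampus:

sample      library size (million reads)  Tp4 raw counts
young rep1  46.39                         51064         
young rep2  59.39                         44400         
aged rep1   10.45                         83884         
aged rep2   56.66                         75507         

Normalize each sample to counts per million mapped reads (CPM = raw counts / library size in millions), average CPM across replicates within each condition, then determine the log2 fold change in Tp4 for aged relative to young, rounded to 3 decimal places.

2.340

CPM(young rep1) = 51064 / 46.39 = 1100.7545
CPM(young rep2) = 44400 / 59.39 = 747.6006
CPM(aged rep1) = 83884 / 10.45 = 8027.1770
CPM(aged rep2) = 75507 / 56.66 = 1332.6333
mean CPM(young) = 924.1775; mean CPM(aged) = 4679.9051
Fold change = 4679.9051 / 924.1775 = 5.06386
log2(5.06386) = 2.3402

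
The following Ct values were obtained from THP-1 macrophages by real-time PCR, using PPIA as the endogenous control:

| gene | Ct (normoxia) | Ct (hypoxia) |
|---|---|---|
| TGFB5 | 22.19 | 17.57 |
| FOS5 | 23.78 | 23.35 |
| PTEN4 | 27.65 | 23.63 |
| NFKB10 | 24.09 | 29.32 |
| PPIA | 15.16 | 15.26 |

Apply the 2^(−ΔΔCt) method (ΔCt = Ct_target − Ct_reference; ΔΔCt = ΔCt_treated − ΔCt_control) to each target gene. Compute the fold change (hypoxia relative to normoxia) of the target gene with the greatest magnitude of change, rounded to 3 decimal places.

TGFB5: ΔΔCt = (17.57−15.26) − (22.19−15.16) = 2.31 − 7.03 = -4.72; fold change = 2^4.72 = 26.355
FOS5: ΔΔCt = (23.35−15.26) − (23.78−15.16) = 8.09 − 8.62 = -0.53; fold change = 2^0.53 = 1.444
PTEN4: ΔΔCt = (23.63−15.26) − (27.65−15.16) = 8.37 − 12.49 = -4.12; fold change = 2^4.12 = 17.388
NFKB10: ΔΔCt = (29.32−15.26) − (24.09−15.16) = 14.06 − 8.93 = 5.13; fold change = 2^-5.13 = 0.029
NFKB10 has the largest |ΔΔCt| = 5.13.

0.029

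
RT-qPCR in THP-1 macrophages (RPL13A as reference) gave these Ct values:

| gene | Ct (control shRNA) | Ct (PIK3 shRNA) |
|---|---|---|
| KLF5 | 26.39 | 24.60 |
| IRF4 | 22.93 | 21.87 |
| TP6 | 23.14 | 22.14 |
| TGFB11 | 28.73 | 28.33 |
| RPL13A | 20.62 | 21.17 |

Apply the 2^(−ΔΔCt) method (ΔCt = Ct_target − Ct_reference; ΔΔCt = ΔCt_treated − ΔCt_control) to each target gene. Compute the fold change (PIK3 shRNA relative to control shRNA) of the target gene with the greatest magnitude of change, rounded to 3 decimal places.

KLF5: ΔΔCt = (24.60−21.17) − (26.39−20.62) = 3.43 − 5.77 = -2.34; fold change = 2^2.34 = 5.063
IRF4: ΔΔCt = (21.87−21.17) − (22.93−20.62) = 0.70 − 2.31 = -1.61; fold change = 2^1.61 = 3.053
TP6: ΔΔCt = (22.14−21.17) − (23.14−20.62) = 0.97 − 2.52 = -1.55; fold change = 2^1.55 = 2.928
TGFB11: ΔΔCt = (28.33−21.17) − (28.73−20.62) = 7.16 − 8.11 = -0.95; fold change = 2^0.95 = 1.932
KLF5 has the largest |ΔΔCt| = 2.34.

5.063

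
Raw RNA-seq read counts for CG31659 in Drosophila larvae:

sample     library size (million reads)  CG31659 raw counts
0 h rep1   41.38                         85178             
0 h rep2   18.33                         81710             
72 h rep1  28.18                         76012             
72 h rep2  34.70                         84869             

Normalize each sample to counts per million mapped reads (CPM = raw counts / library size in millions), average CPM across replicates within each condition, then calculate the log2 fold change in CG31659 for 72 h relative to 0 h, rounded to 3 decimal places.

-0.341

CPM(0 h rep1) = 85178 / 41.38 = 2058.4340
CPM(0 h rep2) = 81710 / 18.33 = 4457.7196
CPM(72 h rep1) = 76012 / 28.18 = 2697.3740
CPM(72 h rep2) = 84869 / 34.70 = 2445.7925
mean CPM(0 h) = 3258.0768; mean CPM(72 h) = 2571.5833
Fold change = 2571.5833 / 3258.0768 = 0.78929
log2(0.78929) = -0.3414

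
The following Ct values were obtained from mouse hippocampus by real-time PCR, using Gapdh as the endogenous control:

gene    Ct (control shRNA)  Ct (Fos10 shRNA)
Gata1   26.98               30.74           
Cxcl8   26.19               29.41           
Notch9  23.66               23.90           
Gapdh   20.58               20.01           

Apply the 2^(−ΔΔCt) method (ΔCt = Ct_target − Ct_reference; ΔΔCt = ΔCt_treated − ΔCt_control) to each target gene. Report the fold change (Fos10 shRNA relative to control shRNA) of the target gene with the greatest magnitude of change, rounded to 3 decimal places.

0.050

Gata1: ΔΔCt = (30.74−20.01) − (26.98−20.58) = 10.73 − 6.40 = 4.33; fold change = 2^-4.33 = 0.050
Cxcl8: ΔΔCt = (29.41−20.01) − (26.19−20.58) = 9.40 − 5.61 = 3.79; fold change = 2^-3.79 = 0.072
Notch9: ΔΔCt = (23.90−20.01) − (23.66−20.58) = 3.89 − 3.08 = 0.81; fold change = 2^-0.81 = 0.570
Gata1 has the largest |ΔΔCt| = 4.33.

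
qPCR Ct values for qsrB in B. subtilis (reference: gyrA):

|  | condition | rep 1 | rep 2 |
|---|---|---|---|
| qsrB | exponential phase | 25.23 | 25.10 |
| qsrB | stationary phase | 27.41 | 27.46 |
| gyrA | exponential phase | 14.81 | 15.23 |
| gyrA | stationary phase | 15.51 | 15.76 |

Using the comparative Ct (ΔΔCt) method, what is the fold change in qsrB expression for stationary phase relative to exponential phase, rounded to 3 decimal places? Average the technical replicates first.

0.318

Mean Ct: qsrB exponential phase 25.165; qsrB stationary phase 27.435; gyrA exponential phase 15.020; gyrA stationary phase 15.635
ΔCt(exponential phase) = 25.165 − 15.020 = 10.145
ΔCt(stationary phase) = 27.435 − 15.635 = 11.800
ΔΔCt = 11.800 − 10.145 = 1.655
Fold change = 2^(−1.655) = 0.3175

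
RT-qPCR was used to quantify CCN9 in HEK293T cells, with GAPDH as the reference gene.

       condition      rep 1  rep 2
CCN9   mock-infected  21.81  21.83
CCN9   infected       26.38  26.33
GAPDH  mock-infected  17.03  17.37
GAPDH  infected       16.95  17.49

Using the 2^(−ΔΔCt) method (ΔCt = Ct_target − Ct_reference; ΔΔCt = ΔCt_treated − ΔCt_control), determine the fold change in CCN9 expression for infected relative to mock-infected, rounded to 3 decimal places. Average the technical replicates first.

0.044

Mean Ct: CCN9 mock-infected 21.820; CCN9 infected 26.355; GAPDH mock-infected 17.200; GAPDH infected 17.220
ΔCt(mock-infected) = 21.820 − 17.200 = 4.620
ΔCt(infected) = 26.355 − 17.220 = 9.135
ΔΔCt = 9.135 − 4.620 = 4.515
Fold change = 2^(−4.515) = 0.0437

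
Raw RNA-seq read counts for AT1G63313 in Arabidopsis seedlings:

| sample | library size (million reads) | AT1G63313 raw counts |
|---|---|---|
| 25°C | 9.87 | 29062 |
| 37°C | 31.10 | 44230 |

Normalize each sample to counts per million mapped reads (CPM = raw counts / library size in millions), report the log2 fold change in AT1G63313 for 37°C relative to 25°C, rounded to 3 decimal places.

CPM(25°C) = 29062 / 9.87 = 2944.4782
CPM(37°C) = 44230 / 31.10 = 1422.1865
Fold change = 1422.1865 / 2944.4782 = 0.48300
log2(0.48300) = -1.0499

-1.050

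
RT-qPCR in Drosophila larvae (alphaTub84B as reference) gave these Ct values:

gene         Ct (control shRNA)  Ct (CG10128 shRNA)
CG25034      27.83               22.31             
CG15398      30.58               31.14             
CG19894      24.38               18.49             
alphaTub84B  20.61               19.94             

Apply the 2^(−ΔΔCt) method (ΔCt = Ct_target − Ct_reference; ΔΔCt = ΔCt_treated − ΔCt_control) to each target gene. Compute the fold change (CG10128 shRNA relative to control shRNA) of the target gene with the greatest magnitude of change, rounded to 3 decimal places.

CG25034: ΔΔCt = (22.31−19.94) − (27.83−20.61) = 2.37 − 7.22 = -4.85; fold change = 2^4.85 = 28.840
CG15398: ΔΔCt = (31.14−19.94) − (30.58−20.61) = 11.20 − 9.97 = 1.23; fold change = 2^-1.23 = 0.426
CG19894: ΔΔCt = (18.49−19.94) − (24.38−20.61) = -1.45 − 3.77 = -5.22; fold change = 2^5.22 = 37.271
CG19894 has the largest |ΔΔCt| = 5.22.

37.271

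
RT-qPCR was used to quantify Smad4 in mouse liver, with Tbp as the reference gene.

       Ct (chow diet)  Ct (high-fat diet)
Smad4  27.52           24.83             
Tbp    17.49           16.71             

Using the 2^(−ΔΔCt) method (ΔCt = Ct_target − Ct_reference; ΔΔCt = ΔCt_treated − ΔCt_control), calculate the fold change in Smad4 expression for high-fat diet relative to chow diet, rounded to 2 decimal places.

3.76

ΔCt(chow diet) = 27.520 − 17.490 = 10.030
ΔCt(high-fat diet) = 24.830 − 16.710 = 8.120
ΔΔCt = 8.120 − 10.030 = -1.910
Fold change = 2^(−(-1.910)) = 2^1.910 = 3.758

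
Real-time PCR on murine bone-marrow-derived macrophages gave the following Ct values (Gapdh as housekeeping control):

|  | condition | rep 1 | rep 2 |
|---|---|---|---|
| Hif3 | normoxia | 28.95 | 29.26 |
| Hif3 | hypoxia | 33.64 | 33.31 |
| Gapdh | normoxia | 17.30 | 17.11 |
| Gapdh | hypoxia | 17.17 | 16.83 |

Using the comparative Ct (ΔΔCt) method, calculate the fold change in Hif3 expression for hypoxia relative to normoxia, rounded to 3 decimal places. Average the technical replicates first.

0.042

Mean Ct: Hif3 normoxia 29.105; Hif3 hypoxia 33.475; Gapdh normoxia 17.205; Gapdh hypoxia 17.000
ΔCt(normoxia) = 29.105 − 17.205 = 11.900
ΔCt(hypoxia) = 33.475 − 17.000 = 16.475
ΔΔCt = 16.475 − 11.900 = 4.575
Fold change = 2^(−4.575) = 0.0420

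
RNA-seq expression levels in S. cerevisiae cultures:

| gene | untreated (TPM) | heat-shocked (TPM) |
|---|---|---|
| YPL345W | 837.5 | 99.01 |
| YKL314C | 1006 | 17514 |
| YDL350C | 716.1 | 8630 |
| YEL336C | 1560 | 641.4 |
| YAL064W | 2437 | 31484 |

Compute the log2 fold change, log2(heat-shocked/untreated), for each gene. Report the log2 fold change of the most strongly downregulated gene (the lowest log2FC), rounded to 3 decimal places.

-3.080

log2(99.01/837.5) = -3.080  (YPL345W)
log2(17514/1006) = 4.122  (YKL314C)
log2(8630/716.1) = 3.591  (YDL350C)
log2(641.4/1560) = -1.282  (YEL336C)
log2(31484/2437) = 3.691  (YAL064W)
YPL345W is most strongly downregulated.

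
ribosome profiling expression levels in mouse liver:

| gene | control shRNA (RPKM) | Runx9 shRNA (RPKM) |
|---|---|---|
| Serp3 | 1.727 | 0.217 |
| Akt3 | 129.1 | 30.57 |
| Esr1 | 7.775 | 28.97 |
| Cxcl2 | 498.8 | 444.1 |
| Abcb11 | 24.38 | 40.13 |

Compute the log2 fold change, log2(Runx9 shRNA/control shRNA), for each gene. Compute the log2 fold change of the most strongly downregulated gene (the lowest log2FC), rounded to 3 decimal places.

-2.993

log2(0.217/1.727) = -2.993  (Serp3)
log2(30.57/129.1) = -2.078  (Akt3)
log2(28.97/7.775) = 1.898  (Esr1)
log2(444.1/498.8) = -0.168  (Cxcl2)
log2(40.13/24.38) = 0.719  (Abcb11)
Serp3 is most strongly downregulated.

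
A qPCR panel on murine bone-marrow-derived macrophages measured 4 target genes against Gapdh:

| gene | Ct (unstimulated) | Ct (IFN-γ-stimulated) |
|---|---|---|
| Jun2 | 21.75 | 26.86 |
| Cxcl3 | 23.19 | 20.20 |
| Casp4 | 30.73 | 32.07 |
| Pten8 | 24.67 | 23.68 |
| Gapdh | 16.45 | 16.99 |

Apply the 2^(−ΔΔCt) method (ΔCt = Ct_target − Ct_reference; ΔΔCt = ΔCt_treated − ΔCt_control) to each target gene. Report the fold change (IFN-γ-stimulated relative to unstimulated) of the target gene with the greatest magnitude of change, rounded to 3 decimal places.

Jun2: ΔΔCt = (26.86−16.99) − (21.75−16.45) = 9.87 − 5.30 = 4.57; fold change = 2^-4.57 = 0.042
Cxcl3: ΔΔCt = (20.20−16.99) − (23.19−16.45) = 3.21 − 6.74 = -3.53; fold change = 2^3.53 = 11.551
Casp4: ΔΔCt = (32.07−16.99) − (30.73−16.45) = 15.08 − 14.28 = 0.80; fold change = 2^-0.80 = 0.574
Pten8: ΔΔCt = (23.68−16.99) − (24.67−16.45) = 6.69 − 8.22 = -1.53; fold change = 2^1.53 = 2.888
Jun2 has the largest |ΔΔCt| = 4.57.

0.042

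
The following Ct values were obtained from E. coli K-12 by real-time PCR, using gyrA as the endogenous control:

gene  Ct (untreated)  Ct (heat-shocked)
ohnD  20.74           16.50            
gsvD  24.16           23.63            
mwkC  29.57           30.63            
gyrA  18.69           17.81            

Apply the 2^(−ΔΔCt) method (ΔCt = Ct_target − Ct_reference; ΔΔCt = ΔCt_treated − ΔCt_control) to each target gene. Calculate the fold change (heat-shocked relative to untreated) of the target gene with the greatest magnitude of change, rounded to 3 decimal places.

10.267

ohnD: ΔΔCt = (16.50−17.81) − (20.74−18.69) = -1.31 − 2.05 = -3.36; fold change = 2^3.36 = 10.267
gsvD: ΔΔCt = (23.63−17.81) − (24.16−18.69) = 5.82 − 5.47 = 0.35; fold change = 2^-0.35 = 0.785
mwkC: ΔΔCt = (30.63−17.81) − (29.57−18.69) = 12.82 − 10.88 = 1.94; fold change = 2^-1.94 = 0.261
ohnD has the largest |ΔΔCt| = 3.36.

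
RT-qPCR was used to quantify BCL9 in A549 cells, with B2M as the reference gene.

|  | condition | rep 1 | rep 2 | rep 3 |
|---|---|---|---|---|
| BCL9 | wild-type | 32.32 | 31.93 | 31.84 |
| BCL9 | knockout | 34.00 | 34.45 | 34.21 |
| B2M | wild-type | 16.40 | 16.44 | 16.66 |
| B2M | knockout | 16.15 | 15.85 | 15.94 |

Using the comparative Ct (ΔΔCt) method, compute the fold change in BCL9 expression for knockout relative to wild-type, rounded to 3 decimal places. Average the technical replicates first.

0.153

Mean Ct: BCL9 wild-type 32.030; BCL9 knockout 34.220; B2M wild-type 16.500; B2M knockout 15.980
ΔCt(wild-type) = 32.030 − 16.500 = 15.530
ΔCt(knockout) = 34.220 − 15.980 = 18.240
ΔΔCt = 18.240 − 15.530 = 2.710
Fold change = 2^(−2.710) = 0.1528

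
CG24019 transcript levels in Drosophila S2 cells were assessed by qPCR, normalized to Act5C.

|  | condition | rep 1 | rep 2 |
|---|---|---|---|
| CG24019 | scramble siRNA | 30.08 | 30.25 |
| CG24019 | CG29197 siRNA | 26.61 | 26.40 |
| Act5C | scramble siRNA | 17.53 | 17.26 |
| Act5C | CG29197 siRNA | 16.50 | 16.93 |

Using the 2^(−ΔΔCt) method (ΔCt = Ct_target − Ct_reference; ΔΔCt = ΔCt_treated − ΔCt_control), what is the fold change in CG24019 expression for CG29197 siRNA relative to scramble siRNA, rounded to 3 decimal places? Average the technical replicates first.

Mean Ct: CG24019 scramble siRNA 30.165; CG24019 CG29197 siRNA 26.505; Act5C scramble siRNA 17.395; Act5C CG29197 siRNA 16.715
ΔCt(scramble siRNA) = 30.165 − 17.395 = 12.770
ΔCt(CG29197 siRNA) = 26.505 − 16.715 = 9.790
ΔΔCt = 9.790 − 12.770 = -2.980
Fold change = 2^(−(-2.980)) = 2^2.980 = 7.8899

7.890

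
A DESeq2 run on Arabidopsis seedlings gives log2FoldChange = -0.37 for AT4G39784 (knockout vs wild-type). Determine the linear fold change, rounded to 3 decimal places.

0.774

Fold change = 2^(-0.37) = 0.7738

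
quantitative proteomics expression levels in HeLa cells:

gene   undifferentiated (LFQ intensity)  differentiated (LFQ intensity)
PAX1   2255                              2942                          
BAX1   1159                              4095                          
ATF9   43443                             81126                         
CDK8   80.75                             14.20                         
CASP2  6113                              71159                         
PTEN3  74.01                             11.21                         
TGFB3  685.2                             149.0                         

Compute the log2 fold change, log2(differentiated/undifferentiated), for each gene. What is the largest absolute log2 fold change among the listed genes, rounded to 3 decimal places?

3.541

log2(2942/2255) = 0.384  (PAX1)
log2(4095/1159) = 1.821  (BAX1)
log2(81126/43443) = 0.901  (ATF9)
log2(14.20/80.75) = -2.508  (CDK8)
log2(71159/6113) = 3.541  (CASP2)
log2(11.21/74.01) = -2.723  (PTEN3)
log2(149.0/685.2) = -2.201  (TGFB3)
The largest magnitude belongs to CASP2.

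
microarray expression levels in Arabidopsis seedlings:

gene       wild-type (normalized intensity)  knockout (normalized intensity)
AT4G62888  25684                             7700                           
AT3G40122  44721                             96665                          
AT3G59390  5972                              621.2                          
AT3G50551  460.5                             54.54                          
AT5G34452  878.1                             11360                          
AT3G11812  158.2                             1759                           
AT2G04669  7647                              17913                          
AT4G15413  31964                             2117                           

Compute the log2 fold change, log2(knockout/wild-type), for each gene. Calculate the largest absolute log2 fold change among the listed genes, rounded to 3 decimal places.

log2(7700/25684) = -1.738  (AT4G62888)
log2(96665/44721) = 1.112  (AT3G40122)
log2(621.2/5972) = -3.265  (AT3G59390)
log2(54.54/460.5) = -3.078  (AT3G50551)
log2(11360/878.1) = 3.693  (AT5G34452)
log2(1759/158.2) = 3.475  (AT3G11812)
log2(17913/7647) = 1.228  (AT2G04669)
log2(2117/31964) = -3.916  (AT4G15413)
The largest magnitude belongs to AT4G15413.

3.916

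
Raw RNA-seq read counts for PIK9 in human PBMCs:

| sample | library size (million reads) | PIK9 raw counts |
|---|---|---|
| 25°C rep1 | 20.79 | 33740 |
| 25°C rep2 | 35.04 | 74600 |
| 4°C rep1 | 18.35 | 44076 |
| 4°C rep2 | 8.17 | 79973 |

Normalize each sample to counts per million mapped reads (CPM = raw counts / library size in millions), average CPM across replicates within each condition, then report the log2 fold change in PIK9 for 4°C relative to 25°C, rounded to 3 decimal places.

1.700

CPM(25°C rep1) = 33740 / 20.79 = 1622.8956
CPM(25°C rep2) = 74600 / 35.04 = 2128.9954
CPM(4°C rep1) = 44076 / 18.35 = 2401.9619
CPM(4°C rep2) = 79973 / 8.17 = 9788.6169
mean CPM(25°C) = 1875.9455; mean CPM(4°C) = 6095.2894
Fold change = 6095.2894 / 1875.9455 = 3.24918
log2(3.24918) = 1.7001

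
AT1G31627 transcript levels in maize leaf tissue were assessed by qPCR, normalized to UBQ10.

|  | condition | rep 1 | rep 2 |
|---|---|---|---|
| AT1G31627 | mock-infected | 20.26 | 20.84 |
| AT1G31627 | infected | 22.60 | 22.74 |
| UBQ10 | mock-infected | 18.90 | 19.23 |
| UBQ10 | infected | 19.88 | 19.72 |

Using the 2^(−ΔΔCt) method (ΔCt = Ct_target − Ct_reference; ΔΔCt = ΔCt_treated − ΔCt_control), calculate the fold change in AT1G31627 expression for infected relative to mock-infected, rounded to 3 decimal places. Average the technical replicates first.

0.383

Mean Ct: AT1G31627 mock-infected 20.550; AT1G31627 infected 22.670; UBQ10 mock-infected 19.065; UBQ10 infected 19.800
ΔCt(mock-infected) = 20.550 − 19.065 = 1.485
ΔCt(infected) = 22.670 − 19.800 = 2.870
ΔΔCt = 2.870 − 1.485 = 1.385
Fold change = 2^(−1.385) = 0.3829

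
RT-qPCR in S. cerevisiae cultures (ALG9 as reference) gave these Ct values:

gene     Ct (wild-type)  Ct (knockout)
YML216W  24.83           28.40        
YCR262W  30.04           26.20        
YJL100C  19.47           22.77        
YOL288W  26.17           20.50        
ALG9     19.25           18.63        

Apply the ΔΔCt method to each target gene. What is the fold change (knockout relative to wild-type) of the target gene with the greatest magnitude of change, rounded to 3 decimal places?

33.128

YML216W: ΔΔCt = (28.40−18.63) − (24.83−19.25) = 9.77 − 5.58 = 4.19; fold change = 2^-4.19 = 0.055
YCR262W: ΔΔCt = (26.20−18.63) − (30.04−19.25) = 7.57 − 10.79 = -3.22; fold change = 2^3.22 = 9.318
YJL100C: ΔΔCt = (22.77−18.63) − (19.47−19.25) = 4.14 − 0.22 = 3.92; fold change = 2^-3.92 = 0.066
YOL288W: ΔΔCt = (20.50−18.63) − (26.17−19.25) = 1.87 − 6.92 = -5.05; fold change = 2^5.05 = 33.128
YOL288W has the largest |ΔΔCt| = 5.05.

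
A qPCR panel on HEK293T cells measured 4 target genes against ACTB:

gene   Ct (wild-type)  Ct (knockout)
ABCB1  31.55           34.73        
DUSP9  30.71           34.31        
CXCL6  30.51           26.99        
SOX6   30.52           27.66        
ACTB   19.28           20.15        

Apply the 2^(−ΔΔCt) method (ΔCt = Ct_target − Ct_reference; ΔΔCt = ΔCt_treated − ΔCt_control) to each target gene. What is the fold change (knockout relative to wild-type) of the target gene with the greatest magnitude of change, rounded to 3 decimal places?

ABCB1: ΔΔCt = (34.73−20.15) − (31.55−19.28) = 14.58 − 12.27 = 2.31; fold change = 2^-2.31 = 0.202
DUSP9: ΔΔCt = (34.31−20.15) − (30.71−19.28) = 14.16 − 11.43 = 2.73; fold change = 2^-2.73 = 0.151
CXCL6: ΔΔCt = (26.99−20.15) − (30.51−19.28) = 6.84 − 11.23 = -4.39; fold change = 2^4.39 = 20.966
SOX6: ΔΔCt = (27.66−20.15) − (30.52−19.28) = 7.51 − 11.24 = -3.73; fold change = 2^3.73 = 13.269
CXCL6 has the largest |ΔΔCt| = 4.39.

20.966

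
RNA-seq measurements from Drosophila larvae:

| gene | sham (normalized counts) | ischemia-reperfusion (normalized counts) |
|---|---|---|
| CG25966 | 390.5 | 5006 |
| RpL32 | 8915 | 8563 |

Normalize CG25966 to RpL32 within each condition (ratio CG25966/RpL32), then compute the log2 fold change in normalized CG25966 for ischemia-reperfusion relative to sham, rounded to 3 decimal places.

3.738

CG25966/RpL32 (sham) = 390.5 / 8915 = 0.043803
CG25966/RpL32 (ischemia-reperfusion) = 5006 / 8563 = 0.58461
Fold change = 0.58461 / 0.043803 = 13.3464
log2(13.3464) = 3.7384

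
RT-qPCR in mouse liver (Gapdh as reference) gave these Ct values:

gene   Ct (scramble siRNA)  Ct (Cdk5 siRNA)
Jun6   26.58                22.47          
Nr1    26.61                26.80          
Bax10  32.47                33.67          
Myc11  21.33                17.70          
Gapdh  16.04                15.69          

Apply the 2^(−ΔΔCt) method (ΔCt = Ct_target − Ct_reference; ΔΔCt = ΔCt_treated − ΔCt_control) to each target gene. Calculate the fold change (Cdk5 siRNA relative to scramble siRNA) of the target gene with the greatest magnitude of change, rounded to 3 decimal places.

13.548

Jun6: ΔΔCt = (22.47−15.69) − (26.58−16.04) = 6.78 − 10.54 = -3.76; fold change = 2^3.76 = 13.548
Nr1: ΔΔCt = (26.80−15.69) − (26.61−16.04) = 11.11 − 10.57 = 0.54; fold change = 2^-0.54 = 0.688
Bax10: ΔΔCt = (33.67−15.69) − (32.47−16.04) = 17.98 − 16.43 = 1.55; fold change = 2^-1.55 = 0.342
Myc11: ΔΔCt = (17.70−15.69) − (21.33−16.04) = 2.01 − 5.29 = -3.28; fold change = 2^3.28 = 9.714
Jun6 has the largest |ΔΔCt| = 3.76.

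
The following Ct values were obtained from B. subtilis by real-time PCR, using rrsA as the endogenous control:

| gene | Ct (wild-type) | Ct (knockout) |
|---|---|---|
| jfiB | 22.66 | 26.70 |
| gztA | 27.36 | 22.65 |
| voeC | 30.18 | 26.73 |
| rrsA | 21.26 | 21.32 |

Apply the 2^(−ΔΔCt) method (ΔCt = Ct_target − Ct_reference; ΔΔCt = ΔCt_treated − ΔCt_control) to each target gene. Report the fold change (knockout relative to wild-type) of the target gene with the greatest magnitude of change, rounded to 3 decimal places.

jfiB: ΔΔCt = (26.70−21.32) − (22.66−21.26) = 5.38 − 1.40 = 3.98; fold change = 2^-3.98 = 0.063
gztA: ΔΔCt = (22.65−21.32) − (27.36−21.26) = 1.33 − 6.10 = -4.77; fold change = 2^4.77 = 27.284
voeC: ΔΔCt = (26.73−21.32) − (30.18−21.26) = 5.41 − 8.92 = -3.51; fold change = 2^3.51 = 11.392
gztA has the largest |ΔΔCt| = 4.77.

27.284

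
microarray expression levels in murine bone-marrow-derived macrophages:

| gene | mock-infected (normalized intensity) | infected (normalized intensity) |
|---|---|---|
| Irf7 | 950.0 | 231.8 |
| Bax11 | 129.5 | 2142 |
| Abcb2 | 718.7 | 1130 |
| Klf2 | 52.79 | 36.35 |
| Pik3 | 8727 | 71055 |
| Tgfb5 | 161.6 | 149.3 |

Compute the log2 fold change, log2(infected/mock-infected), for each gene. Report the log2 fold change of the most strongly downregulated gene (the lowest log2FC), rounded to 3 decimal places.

log2(231.8/950.0) = -2.035  (Irf7)
log2(2142/129.5) = 4.048  (Bax11)
log2(1130/718.7) = 0.653  (Abcb2)
log2(36.35/52.79) = -0.538  (Klf2)
log2(71055/8727) = 3.025  (Pik3)
log2(149.3/161.6) = -0.114  (Tgfb5)
Irf7 is most strongly downregulated.

-2.035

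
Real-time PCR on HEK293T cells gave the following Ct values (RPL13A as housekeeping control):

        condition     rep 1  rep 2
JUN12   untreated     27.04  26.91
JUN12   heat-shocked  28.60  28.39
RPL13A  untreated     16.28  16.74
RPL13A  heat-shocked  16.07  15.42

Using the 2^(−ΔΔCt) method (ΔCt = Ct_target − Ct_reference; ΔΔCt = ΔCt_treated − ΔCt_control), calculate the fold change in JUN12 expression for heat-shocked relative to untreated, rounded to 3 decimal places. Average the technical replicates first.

Mean Ct: JUN12 untreated 26.975; JUN12 heat-shocked 28.495; RPL13A untreated 16.510; RPL13A heat-shocked 15.745
ΔCt(untreated) = 26.975 − 16.510 = 10.465
ΔCt(heat-shocked) = 28.495 − 15.745 = 12.750
ΔΔCt = 12.750 − 10.465 = 2.285
Fold change = 2^(−2.285) = 0.2052

0.205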